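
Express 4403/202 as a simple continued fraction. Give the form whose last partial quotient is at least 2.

[21; 1, 3, 1, 12, 1, 2]

4403 = 21·202 + 161
202 = 1·161 + 41
161 = 3·41 + 38
41 = 1·38 + 3
38 = 12·3 + 2
3 = 1·2 + 1
2 = 2·1 + 0  (stop)
So 4403/202 = [21; 1, 3, 1, 12, 1, 2].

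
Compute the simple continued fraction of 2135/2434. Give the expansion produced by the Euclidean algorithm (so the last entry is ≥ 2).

2135 = 0·2434 + 2135
2434 = 1·2135 + 299
2135 = 7·299 + 42
299 = 7·42 + 5
42 = 8·5 + 2
5 = 2·2 + 1
2 = 2·1 + 0  (stop)
So 2135/2434 = [0; 1, 7, 7, 8, 2, 2].

[0; 1, 7, 7, 8, 2, 2]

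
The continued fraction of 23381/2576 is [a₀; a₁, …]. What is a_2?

23381 = 9·2576 + 197   →  a_0 = 9
2576 = 13·197 + 15   →  a_1 = 13
197 = 13·15 + 2   →  a_2 = 13

13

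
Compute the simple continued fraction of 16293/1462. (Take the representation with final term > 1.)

16293 = 11×1462 + 211
1462 = 6×211 + 196
211 = 1×196 + 15
196 = 13×15 + 1
15 = 15×1 + 0  (stop)
So 16293/1462 = [11; 6, 1, 13, 15].

[11; 6, 1, 13, 15]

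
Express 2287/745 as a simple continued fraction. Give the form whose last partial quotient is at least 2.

[3; 14, 3, 17]

2287 = 3×745 + 52
745 = 14×52 + 17
52 = 3×17 + 1
17 = 17×1 + 0  (stop)
So 2287/745 = [3; 14, 3, 17].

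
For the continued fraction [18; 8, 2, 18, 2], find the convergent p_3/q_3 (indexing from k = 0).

5689/314

Using pₖ = aₖpₖ₋₁ + pₖ₋₂, qₖ = aₖqₖ₋₁ + qₖ₋₂ (with p₋₁=1, p₋₂=0, q₋₁=0, q₋₂=1):
  k=0: a=18, p=18, q=1
  k=1: a=8, p=145, q=8
  k=2: a=2, p=308, q=17
  k=3: a=18, p=5689, q=314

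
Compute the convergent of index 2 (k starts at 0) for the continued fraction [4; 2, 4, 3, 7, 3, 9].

40/9

Using pₖ = aₖpₖ₋₁ + pₖ₋₂, qₖ = aₖqₖ₋₁ + qₖ₋₂ (with p₋₁=1, p₋₂=0, q₋₁=0, q₋₂=1):
  k=0: a=4, p=4, q=1
  k=1: a=2, p=9, q=2
  k=2: a=4, p=40, q=9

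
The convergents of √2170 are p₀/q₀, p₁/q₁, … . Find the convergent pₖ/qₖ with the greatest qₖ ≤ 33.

√2170 = [46; 1, 1, 2, 1, 1, 92, …] (period length 6).
Convergents:
  p_0/q_0 = 46/1
  p_1/q_1 = 47/1
  p_2/q_2 = 93/2
  p_3/q_3 = 233/5
  p_4/q_4 = 326/7
  p_5/q_5 = 559/12
  p_6/q_6 = 51754/1111
q_5 = 12 ≤ 33 < 1111 = q_6, so the answer is 559/12.

559/12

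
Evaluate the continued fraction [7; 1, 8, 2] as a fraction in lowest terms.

150/19

Using pₖ = aₖpₖ₋₁ + pₖ₋₂ and qₖ = aₖqₖ₋₁ + qₖ₋₂:
  k=0: a=7, p=7, q=1
  k=1: a=1, p=8, q=1
  k=2: a=8, p=71, q=9
  k=3: a=2, p=150, q=19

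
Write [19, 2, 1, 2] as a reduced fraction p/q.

Using pₖ = aₖpₖ₋₁ + pₖ₋₂ and qₖ = aₖqₖ₋₁ + qₖ₋₂:
  k=0: a=19, p=19, q=1
  k=1: a=2, p=39, q=2
  k=2: a=1, p=58, q=3
  k=3: a=2, p=155, q=8

155/8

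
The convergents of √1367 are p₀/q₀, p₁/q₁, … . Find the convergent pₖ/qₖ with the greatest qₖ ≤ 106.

1368/37

√1367 = [36; 1, 35, 1, 72, …] (period length 4).
Convergents:
  p_0/q_0 = 36/1
  p_1/q_1 = 37/1
  p_2/q_2 = 1331/36
  p_3/q_3 = 1368/37
  p_4/q_4 = 99827/2700
q_3 = 37 ≤ 106 < 2700 = q_4, so the answer is 1368/37.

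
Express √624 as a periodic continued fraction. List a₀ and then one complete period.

a₀ = ⌊√624⌋ = 24.
With m₀=0, d₀=1 and mₖ₊₁ = dₖaₖ − mₖ, dₖ₊₁ = (n − mₖ₊₁²)/dₖ, aₖ₊₁ = ⌊(a₀+mₖ₊₁)/dₖ₊₁⌋:
  k=1: m=24, d=48, a=1
  k=2: m=24, d=1, a=48
d=1 and a=2a₀=48 at k=2, so the next step gives (m, d) = (24, 48) again — its k=1 value — and the period has length 2.

[24; 1, 48]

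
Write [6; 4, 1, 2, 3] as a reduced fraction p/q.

292/47

Fold from the inside: start with 3/1.
  2 + 1/3 = 7/3
  1 + 3/7 = 10/7
  4 + 7/10 = 47/10
  6 + 10/47 = 292/47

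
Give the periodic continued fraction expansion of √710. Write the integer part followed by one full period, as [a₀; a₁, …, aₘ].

[26; 1, 1, 1, 4, 1, 1, 1, 52]

a₀ = ⌊√710⌋ = 26.
With m₀=0, d₀=1 and mₖ₊₁ = dₖaₖ − mₖ, dₖ₊₁ = (n − mₖ₊₁²)/dₖ, aₖ₊₁ = ⌊(a₀+mₖ₊₁)/dₖ₊₁⌋:
  k=1: m=26, d=34, a=1
  k=2: m=8, d=19, a=1
  k=3: m=11, d=31, a=1
  k=4: m=20, d=10, a=4
  k=5: m=20, d=31, a=1
  k=6: m=11, d=19, a=1
  k=7: m=8, d=34, a=1
  k=8: m=26, d=1, a=52
d=1 and a=2a₀=52 at k=8, so the next step gives (m, d) = (26, 34) again — its k=1 value — and the period has length 8.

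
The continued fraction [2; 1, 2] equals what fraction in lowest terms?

8/3

Using pₖ = aₖpₖ₋₁ + pₖ₋₂ and qₖ = aₖqₖ₋₁ + qₖ₋₂:
  k=0: a=2, p=2, q=1
  k=1: a=1, p=3, q=1
  k=2: a=2, p=8, q=3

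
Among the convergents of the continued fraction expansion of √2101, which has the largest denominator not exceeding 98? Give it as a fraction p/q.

√2101 = [45; 1, 5, 8, 5, 1, 90, …] (period length 6).
Convergents:
  p_0/q_0 = 45/1
  p_1/q_1 = 46/1
  p_2/q_2 = 275/6
  p_3/q_3 = 2246/49
  p_4/q_4 = 11505/251
q_3 = 49 ≤ 98 < 251 = q_4, so the answer is 2246/49.

2246/49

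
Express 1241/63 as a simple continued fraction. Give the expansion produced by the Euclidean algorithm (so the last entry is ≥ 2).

1241 = 19*63 + 44
63 = 1*44 + 19
44 = 2*19 + 6
19 = 3*6 + 1
6 = 6*1 + 0  (stop)
So 1241/63 = [19; 1, 2, 3, 6].

[19; 1, 2, 3, 6]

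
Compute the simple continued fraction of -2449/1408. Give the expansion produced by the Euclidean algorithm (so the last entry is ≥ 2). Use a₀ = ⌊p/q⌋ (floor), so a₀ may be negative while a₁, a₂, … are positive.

[-2; 3, 1, 5, 8, 1, 1, 3]

-2449 = -2*1408 + 367
1408 = 3*367 + 307
367 = 1*307 + 60
307 = 5*60 + 7
60 = 8*7 + 4
7 = 1*4 + 3
4 = 1*3 + 1
3 = 3*1 + 0  (stop)
So -2449/1408 = [-2; 3, 1, 5, 8, 1, 1, 3].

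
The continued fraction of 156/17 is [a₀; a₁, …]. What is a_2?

1

156 = 9·17 + 3   →  a_0 = 9
17 = 5·3 + 2   →  a_1 = 5
3 = 1·2 + 1   →  a_2 = 1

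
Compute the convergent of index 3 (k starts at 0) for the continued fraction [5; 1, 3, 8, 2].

Using pₖ = aₖpₖ₋₁ + pₖ₋₂, qₖ = aₖqₖ₋₁ + qₖ₋₂ (with p₋₁=1, p₋₂=0, q₋₁=0, q₋₂=1):
  k=0: a=5, p=5, q=1
  k=1: a=1, p=6, q=1
  k=2: a=3, p=23, q=4
  k=3: a=8, p=190, q=33

190/33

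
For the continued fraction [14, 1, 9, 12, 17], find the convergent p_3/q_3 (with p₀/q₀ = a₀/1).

Using pₖ = aₖpₖ₋₁ + pₖ₋₂, qₖ = aₖqₖ₋₁ + qₖ₋₂ (with p₋₁=1, p₋₂=0, q₋₁=0, q₋₂=1):
  k=0: a=14, p=14, q=1
  k=1: a=1, p=15, q=1
  k=2: a=9, p=149, q=10
  k=3: a=12, p=1803, q=121

1803/121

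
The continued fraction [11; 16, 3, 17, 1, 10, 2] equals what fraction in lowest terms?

227375/20556

Fold from the inside: start with 2/1.
  10 + 1/2 = 21/2
  1 + 2/21 = 23/21
  17 + 21/23 = 412/23
  3 + 23/412 = 1259/412
  16 + 412/1259 = 20556/1259
  11 + 1259/20556 = 227375/20556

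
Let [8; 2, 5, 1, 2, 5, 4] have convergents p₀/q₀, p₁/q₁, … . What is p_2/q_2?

Using pₖ = aₖpₖ₋₁ + pₖ₋₂, qₖ = aₖqₖ₋₁ + qₖ₋₂ (with p₋₁=1, p₋₂=0, q₋₁=0, q₋₂=1):
  k=0: a=8, p=8, q=1
  k=1: a=2, p=17, q=2
  k=2: a=5, p=93, q=11

93/11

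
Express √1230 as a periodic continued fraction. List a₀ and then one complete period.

[35; 14, 70]

a₀ = ⌊√1230⌋ = 35.
With m₀=0, d₀=1 and mₖ₊₁ = dₖaₖ − mₖ, dₖ₊₁ = (n − mₖ₊₁²)/dₖ, aₖ₊₁ = ⌊(a₀+mₖ₊₁)/dₖ₊₁⌋:
  k=1: m=35, d=5, a=14
  k=2: m=35, d=1, a=70
d=1 and a=2a₀=70 at k=2, so the next step gives (m, d) = (35, 5) again — its k=1 value — and the period has length 2.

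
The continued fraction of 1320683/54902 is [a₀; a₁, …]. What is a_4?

3

1320683 = 24·54902 + 3035   →  a_0 = 24
54902 = 18·3035 + 272   →  a_1 = 18
3035 = 11·272 + 43   →  a_2 = 11
272 = 6·43 + 14   →  a_3 = 6
43 = 3·14 + 1   →  a_4 = 3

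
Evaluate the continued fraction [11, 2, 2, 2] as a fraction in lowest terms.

137/12

Fold from the inside: start with 2/1.
  2 + 1/2 = 5/2
  2 + 2/5 = 12/5
  11 + 5/12 = 137/12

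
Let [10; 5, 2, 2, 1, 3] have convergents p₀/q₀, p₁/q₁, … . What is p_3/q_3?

Using pₖ = aₖpₖ₋₁ + pₖ₋₂, qₖ = aₖqₖ₋₁ + qₖ₋₂ (with p₋₁=1, p₋₂=0, q₋₁=0, q₋₂=1):
  k=0: a=10, p=10, q=1
  k=1: a=5, p=51, q=5
  k=2: a=2, p=112, q=11
  k=3: a=2, p=275, q=27

275/27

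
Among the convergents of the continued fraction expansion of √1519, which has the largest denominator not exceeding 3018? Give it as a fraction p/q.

√1519 = [38; 1, 37, 1, 76, …] (period length 4).
Convergents:
  p_0/q_0 = 38/1
  p_1/q_1 = 39/1
  p_2/q_2 = 1481/38
  p_3/q_3 = 1520/39
  p_4/q_4 = 117001/3002
  p_5/q_5 = 118521/3041
q_4 = 3002 ≤ 3018 < 3041 = q_5, so the answer is 117001/3002.

117001/3002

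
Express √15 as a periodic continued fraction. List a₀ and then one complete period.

a₀ = ⌊√15⌋ = 3.
With m₀=0, d₀=1 and mₖ₊₁ = dₖaₖ − mₖ, dₖ₊₁ = (n − mₖ₊₁²)/dₖ, aₖ₊₁ = ⌊(a₀+mₖ₊₁)/dₖ₊₁⌋:
  k=1: m=3, d=6, a=1
  k=2: m=3, d=1, a=6
d=1 and a=2a₀=6 at k=2, so the next step gives (m, d) = (3, 6) again — its k=1 value — and the period has length 2.

[3; 1, 6]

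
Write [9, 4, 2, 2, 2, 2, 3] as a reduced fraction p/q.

4032/437

Fold from the inside: start with 3/1.
  2 + 1/3 = 7/3
  2 + 3/7 = 17/7
  2 + 7/17 = 41/17
  2 + 17/41 = 99/41
  4 + 41/99 = 437/99
  9 + 99/437 = 4032/437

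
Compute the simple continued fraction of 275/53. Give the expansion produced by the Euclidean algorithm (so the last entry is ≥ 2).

[5; 5, 3, 3]

275 = 5*53 + 10
53 = 5*10 + 3
10 = 3*3 + 1
3 = 3*1 + 0  (stop)
So 275/53 = [5; 5, 3, 3].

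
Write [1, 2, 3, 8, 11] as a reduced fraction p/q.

923/645

Using pₖ = aₖpₖ₋₁ + pₖ₋₂ and qₖ = aₖqₖ₋₁ + qₖ₋₂:
  k=0: a=1, p=1, q=1
  k=1: a=2, p=3, q=2
  k=2: a=3, p=10, q=7
  k=3: a=8, p=83, q=58
  k=4: a=11, p=923, q=645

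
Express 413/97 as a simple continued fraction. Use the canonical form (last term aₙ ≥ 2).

[4; 3, 1, 7, 3]

413 = 4·97 + 25
97 = 3·25 + 22
25 = 1·22 + 3
22 = 7·3 + 1
3 = 3·1 + 0  (stop)
So 413/97 = [4; 3, 1, 7, 3].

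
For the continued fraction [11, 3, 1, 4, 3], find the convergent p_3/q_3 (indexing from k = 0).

Using pₖ = aₖpₖ₋₁ + pₖ₋₂, qₖ = aₖqₖ₋₁ + qₖ₋₂ (with p₋₁=1, p₋₂=0, q₋₁=0, q₋₂=1):
  k=0: a=11, p=11, q=1
  k=1: a=3, p=34, q=3
  k=2: a=1, p=45, q=4
  k=3: a=4, p=214, q=19

214/19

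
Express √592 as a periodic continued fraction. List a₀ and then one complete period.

a₀ = ⌊√592⌋ = 24.

[24; 3, 48]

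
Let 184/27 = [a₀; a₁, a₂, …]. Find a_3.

2

184 = 6·27 + 22   →  a_0 = 6
27 = 1·22 + 5   →  a_1 = 1
22 = 4·5 + 2   →  a_2 = 4
5 = 2·2 + 1   →  a_3 = 2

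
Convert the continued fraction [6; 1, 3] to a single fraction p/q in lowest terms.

27/4

Fold from the inside: start with 3/1.
  1 + 1/3 = 4/3
  6 + 3/4 = 27/4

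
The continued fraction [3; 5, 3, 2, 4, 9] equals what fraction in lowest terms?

Fold from the inside: start with 9/1.
  4 + 1/9 = 37/9
  2 + 9/37 = 83/37
  3 + 37/83 = 286/83
  5 + 83/286 = 1513/286
  3 + 286/1513 = 4825/1513

4825/1513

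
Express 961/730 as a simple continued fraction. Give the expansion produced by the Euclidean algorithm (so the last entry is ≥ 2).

961 = 1×730 + 231
730 = 3×231 + 37
231 = 6×37 + 9
37 = 4×9 + 1
9 = 9×1 + 0  (stop)
So 961/730 = [1; 3, 6, 4, 9].

[1; 3, 6, 4, 9]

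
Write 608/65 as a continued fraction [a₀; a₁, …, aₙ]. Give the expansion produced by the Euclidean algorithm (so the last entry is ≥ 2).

608 = 9×65 + 23
65 = 2×23 + 19
23 = 1×19 + 4
19 = 4×4 + 3
4 = 1×3 + 1
3 = 3×1 + 0  (stop)
So 608/65 = [9; 2, 1, 4, 1, 3].

[9; 2, 1, 4, 1, 3]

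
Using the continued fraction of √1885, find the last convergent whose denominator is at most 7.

√1885 = [43; 2, 2, 2, 86, …] (period length 4).
Convergents:
  p_0/q_0 = 43/1
  p_1/q_1 = 87/2
  p_2/q_2 = 217/5
  p_3/q_3 = 521/12
q_2 = 5 ≤ 7 < 12 = q_3, so the answer is 217/5.

217/5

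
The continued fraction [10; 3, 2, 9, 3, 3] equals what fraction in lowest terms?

7006/681

Using pₖ = aₖpₖ₋₁ + pₖ₋₂ and qₖ = aₖqₖ₋₁ + qₖ₋₂:
  k=0: a=10, p=10, q=1
  k=1: a=3, p=31, q=3
  k=2: a=2, p=72, q=7
  k=3: a=9, p=679, q=66
  k=4: a=3, p=2109, q=205
  k=5: a=3, p=7006, q=681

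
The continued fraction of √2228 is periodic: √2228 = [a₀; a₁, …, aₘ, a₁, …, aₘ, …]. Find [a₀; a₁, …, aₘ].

[47; 4, 1, 22, 1, 4, 94]

a₀ = ⌊√2228⌋ = 47.
With m₀=0, d₀=1 and mₖ₊₁ = dₖaₖ − mₖ, dₖ₊₁ = (n − mₖ₊₁²)/dₖ, aₖ₊₁ = ⌊(a₀+mₖ₊₁)/dₖ₊₁⌋:
  k=1: m=47, d=19, a=4
  k=2: m=29, d=73, a=1
  k=3: m=44, d=4, a=22
  k=4: m=44, d=73, a=1
  k=5: m=29, d=19, a=4
  k=6: m=47, d=1, a=94
d=1 and a=2a₀=94 at k=6, so the next step gives (m, d) = (47, 19) again — its k=1 value — and the period has length 6.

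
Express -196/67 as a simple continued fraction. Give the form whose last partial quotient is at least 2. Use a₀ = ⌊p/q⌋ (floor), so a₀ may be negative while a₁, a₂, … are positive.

-196 = -3*67 + 5
67 = 13*5 + 2
5 = 2*2 + 1
2 = 2*1 + 0  (stop)
So -196/67 = [-3; 13, 2, 2].

[-3; 13, 2, 2]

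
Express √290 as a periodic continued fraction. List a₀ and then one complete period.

[17; 34]

a₀ = ⌊√290⌋ = 17.
With m₀=0, d₀=1 and mₖ₊₁ = dₖaₖ − mₖ, dₖ₊₁ = (n − mₖ₊₁²)/dₖ, aₖ₊₁ = ⌊(a₀+mₖ₊₁)/dₖ₊₁⌋:
  k=1: m=17, d=1, a=34
d=1 and a=2a₀=34 at k=1, so the next step gives (m, d) = (17, 1) again — its k=1 value — and the period has length 1.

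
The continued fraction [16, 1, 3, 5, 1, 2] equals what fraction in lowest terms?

Using pₖ = aₖpₖ₋₁ + pₖ₋₂ and qₖ = aₖqₖ₋₁ + qₖ₋₂:
  k=0: a=16, p=16, q=1
  k=1: a=1, p=17, q=1
  k=2: a=3, p=67, q=4
  k=3: a=5, p=352, q=21
  k=4: a=1, p=419, q=25
  k=5: a=2, p=1190, q=71

1190/71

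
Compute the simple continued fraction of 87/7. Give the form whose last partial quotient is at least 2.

[12; 2, 3]

87 = 12·7 + 3
7 = 2·3 + 1
3 = 3·1 + 0  (stop)
So 87/7 = [12; 2, 3].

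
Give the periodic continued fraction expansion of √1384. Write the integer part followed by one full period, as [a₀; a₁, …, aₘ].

a₀ = ⌊√1384⌋ = 37.
With m₀=0, d₀=1 and mₖ₊₁ = dₖaₖ − mₖ, dₖ₊₁ = (n − mₖ₊₁²)/dₖ, aₖ₊₁ = ⌊(a₀+mₖ₊₁)/dₖ₊₁⌋:
  k=1: m=37, d=15, a=4
  k=2: m=23, d=57, a=1
  k=3: m=34, d=4, a=17
  k=4: m=34, d=57, a=1
  k=5: m=23, d=15, a=4
  k=6: m=37, d=1, a=74
d=1 and a=2a₀=74 at k=6, so the next step gives (m, d) = (37, 15) again — its k=1 value — and the period has length 6.

[37; 4, 1, 17, 1, 4, 74]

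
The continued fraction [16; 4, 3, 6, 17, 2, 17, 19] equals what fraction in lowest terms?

Fold from the inside: start with 19/1.
  17 + 1/19 = 324/19
  2 + 19/324 = 667/324
  17 + 324/667 = 11663/667
  6 + 667/11663 = 70645/11663
  3 + 11663/70645 = 223598/70645
  4 + 70645/223598 = 965037/223598
  16 + 223598/965037 = 15664190/965037

15664190/965037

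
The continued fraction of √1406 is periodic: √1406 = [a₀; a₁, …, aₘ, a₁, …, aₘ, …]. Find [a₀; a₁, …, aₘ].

a₀ = ⌊√1406⌋ = 37.
With m₀=0, d₀=1 and mₖ₊₁ = dₖaₖ − mₖ, dₖ₊₁ = (n − mₖ₊₁²)/dₖ, aₖ₊₁ = ⌊(a₀+mₖ₊₁)/dₖ₊₁⌋:
  k=1: m=37, d=37, a=2
  k=2: m=37, d=1, a=74
d=1 and a=2a₀=74 at k=2, so the next step gives (m, d) = (37, 37) again — its k=1 value — and the period has length 2.

[37; 2, 74]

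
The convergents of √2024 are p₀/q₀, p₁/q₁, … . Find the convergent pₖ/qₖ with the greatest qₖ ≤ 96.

4049/90

√2024 = [44; 1, 88, …] (period length 2).
Convergents:
  p_0/q_0 = 44/1
  p_1/q_1 = 45/1
  p_2/q_2 = 4004/89
  p_3/q_3 = 4049/90
  p_4/q_4 = 360316/8009
q_3 = 90 ≤ 96 < 8009 = q_4, so the answer is 4049/90.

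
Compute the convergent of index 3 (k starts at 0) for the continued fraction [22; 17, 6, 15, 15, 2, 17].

34455/1562

Using pₖ = aₖpₖ₋₁ + pₖ₋₂, qₖ = aₖqₖ₋₁ + qₖ₋₂ (with p₋₁=1, p₋₂=0, q₋₁=0, q₋₂=1):
  k=0: a=22, p=22, q=1
  k=1: a=17, p=375, q=17
  k=2: a=6, p=2272, q=103
  k=3: a=15, p=34455, q=1562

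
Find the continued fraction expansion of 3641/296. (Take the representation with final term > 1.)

3641 = 12*296 + 89
296 = 3*89 + 29
89 = 3*29 + 2
29 = 14*2 + 1
2 = 2*1 + 0  (stop)
So 3641/296 = [12; 3, 3, 14, 2].

[12; 3, 3, 14, 2]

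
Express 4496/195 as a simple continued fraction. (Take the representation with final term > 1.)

4496 = 23*195 + 11
195 = 17*11 + 8
11 = 1*8 + 3
8 = 2*3 + 2
3 = 1*2 + 1
2 = 2*1 + 0  (stop)
So 4496/195 = [23; 17, 1, 2, 1, 2].

[23; 17, 1, 2, 1, 2]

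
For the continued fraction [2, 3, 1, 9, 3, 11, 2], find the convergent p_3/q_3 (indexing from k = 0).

Using pₖ = aₖpₖ₋₁ + pₖ₋₂, qₖ = aₖqₖ₋₁ + qₖ₋₂ (with p₋₁=1, p₋₂=0, q₋₁=0, q₋₂=1):
  k=0: a=2, p=2, q=1
  k=1: a=3, p=7, q=3
  k=2: a=1, p=9, q=4
  k=3: a=9, p=88, q=39

88/39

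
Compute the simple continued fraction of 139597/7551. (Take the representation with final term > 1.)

139597 = 18*7551 + 3679
7551 = 2*3679 + 193
3679 = 19*193 + 12
193 = 16*12 + 1
12 = 12*1 + 0  (stop)
So 139597/7551 = [18; 2, 19, 16, 12].

[18; 2, 19, 16, 12]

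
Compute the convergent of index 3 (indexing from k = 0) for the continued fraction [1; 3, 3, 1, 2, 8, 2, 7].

17/13

Using pₖ = aₖpₖ₋₁ + pₖ₋₂, qₖ = aₖqₖ₋₁ + qₖ₋₂ (with p₋₁=1, p₋₂=0, q₋₁=0, q₋₂=1):
  k=0: a=1, p=1, q=1
  k=1: a=3, p=4, q=3
  k=2: a=3, p=13, q=10
  k=3: a=1, p=17, q=13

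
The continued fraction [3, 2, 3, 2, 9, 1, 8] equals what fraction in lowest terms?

5111/1487

Fold from the inside: start with 8/1.
  1 + 1/8 = 9/8
  9 + 8/9 = 89/9
  2 + 9/89 = 187/89
  3 + 89/187 = 650/187
  2 + 187/650 = 1487/650
  3 + 650/1487 = 5111/1487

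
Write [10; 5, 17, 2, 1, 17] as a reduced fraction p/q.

Using pₖ = aₖpₖ₋₁ + pₖ₋₂ and qₖ = aₖqₖ₋₁ + qₖ₋₂:
  k=0: a=10, p=10, q=1
  k=1: a=5, p=51, q=5
  k=2: a=17, p=877, q=86
  k=3: a=2, p=1805, q=177
  k=4: a=1, p=2682, q=263
  k=5: a=17, p=47399, q=4648

47399/4648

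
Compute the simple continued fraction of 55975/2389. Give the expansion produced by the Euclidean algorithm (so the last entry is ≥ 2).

55975 = 23*2389 + 1028
2389 = 2*1028 + 333
1028 = 3*333 + 29
333 = 11*29 + 14
29 = 2*14 + 1
14 = 14*1 + 0  (stop)
So 55975/2389 = [23; 2, 3, 11, 2, 14].

[23; 2, 3, 11, 2, 14]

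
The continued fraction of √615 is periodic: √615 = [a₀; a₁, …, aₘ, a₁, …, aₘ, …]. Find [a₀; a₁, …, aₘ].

a₀ = ⌊√615⌋ = 24.
With m₀=0, d₀=1 and mₖ₊₁ = dₖaₖ − mₖ, dₖ₊₁ = (n − mₖ₊₁²)/dₖ, aₖ₊₁ = ⌊(a₀+mₖ₊₁)/dₖ₊₁⌋:
  k=1: m=24, d=39, a=1
  k=2: m=15, d=10, a=3
  k=3: m=15, d=39, a=1
  k=4: m=24, d=1, a=48
d=1 and a=2a₀=48 at k=4, so the next step gives (m, d) = (24, 39) again — its k=1 value — and the period has length 4.

[24; 1, 3, 1, 48]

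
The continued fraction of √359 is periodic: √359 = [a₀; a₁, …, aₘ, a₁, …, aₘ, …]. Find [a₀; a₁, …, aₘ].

a₀ = ⌊√359⌋ = 18.
With m₀=0, d₀=1 and mₖ₊₁ = dₖaₖ − mₖ, dₖ₊₁ = (n − mₖ₊₁²)/dₖ, aₖ₊₁ = ⌊(a₀+mₖ₊₁)/dₖ₊₁⌋:
  k=1: m=18, d=35, a=1
  k=2: m=17, d=2, a=17
  k=3: m=17, d=35, a=1
  k=4: m=18, d=1, a=36
d=1 and a=2a₀=36 at k=4, so the next step gives (m, d) = (18, 35) again — its k=1 value — and the period has length 4.

[18; 1, 17, 1, 36]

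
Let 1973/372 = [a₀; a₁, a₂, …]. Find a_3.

1973 = 5·372 + 113   →  a_0 = 5
372 = 3·113 + 33   →  a_1 = 3
113 = 3·33 + 14   →  a_2 = 3
33 = 2·14 + 5   →  a_3 = 2

2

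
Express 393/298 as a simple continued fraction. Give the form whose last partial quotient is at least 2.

[1; 3, 7, 3, 4]

393 = 1×298 + 95
298 = 3×95 + 13
95 = 7×13 + 4
13 = 3×4 + 1
4 = 4×1 + 0  (stop)
So 393/298 = [1; 3, 7, 3, 4].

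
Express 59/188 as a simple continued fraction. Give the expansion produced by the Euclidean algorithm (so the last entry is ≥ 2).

[0; 3, 5, 2, 1, 3]

59 = 0×188 + 59
188 = 3×59 + 11
59 = 5×11 + 4
11 = 2×4 + 3
4 = 1×3 + 1
3 = 3×1 + 0  (stop)
So 59/188 = [0; 3, 5, 2, 1, 3].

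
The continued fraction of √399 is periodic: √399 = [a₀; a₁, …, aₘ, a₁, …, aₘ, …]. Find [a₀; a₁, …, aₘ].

[19; 1, 38]

a₀ = ⌊√399⌋ = 19.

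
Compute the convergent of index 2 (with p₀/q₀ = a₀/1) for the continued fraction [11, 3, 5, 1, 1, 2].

Using pₖ = aₖpₖ₋₁ + pₖ₋₂, qₖ = aₖqₖ₋₁ + qₖ₋₂ (with p₋₁=1, p₋₂=0, q₋₁=0, q₋₂=1):
  k=0: a=11, p=11, q=1
  k=1: a=3, p=34, q=3
  k=2: a=5, p=181, q=16

181/16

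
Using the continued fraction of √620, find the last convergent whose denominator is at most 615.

12425/499

√620 = [24; 1, 8, 1, 48, …] (period length 4).
Convergents:
  p_0/q_0 = 24/1
  p_1/q_1 = 25/1
  p_2/q_2 = 224/9
  p_3/q_3 = 249/10
  p_4/q_4 = 12176/489
  p_5/q_5 = 12425/499
  p_6/q_6 = 111576/4481
q_5 = 499 ≤ 615 < 4481 = q_6, so the answer is 12425/499.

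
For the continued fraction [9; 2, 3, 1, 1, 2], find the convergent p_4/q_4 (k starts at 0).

151/16

Using pₖ = aₖpₖ₋₁ + pₖ₋₂, qₖ = aₖqₖ₋₁ + qₖ₋₂ (with p₋₁=1, p₋₂=0, q₋₁=0, q₋₂=1):
  k=0: a=9, p=9, q=1
  k=1: a=2, p=19, q=2
  k=2: a=3, p=66, q=7
  k=3: a=1, p=85, q=9
  k=4: a=1, p=151, q=16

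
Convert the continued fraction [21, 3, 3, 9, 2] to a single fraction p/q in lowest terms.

4175/196

Fold from the inside: start with 2/1.
  9 + 1/2 = 19/2
  3 + 2/19 = 59/19
  3 + 19/59 = 196/59
  21 + 59/196 = 4175/196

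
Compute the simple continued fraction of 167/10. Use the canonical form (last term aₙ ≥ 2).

[16; 1, 2, 3]

167 = 16*10 + 7
10 = 1*7 + 3
7 = 2*3 + 1
3 = 3*1 + 0  (stop)
So 167/10 = [16; 1, 2, 3].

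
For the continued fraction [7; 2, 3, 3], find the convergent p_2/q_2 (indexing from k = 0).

Using pₖ = aₖpₖ₋₁ + pₖ₋₂, qₖ = aₖqₖ₋₁ + qₖ₋₂ (with p₋₁=1, p₋₂=0, q₋₁=0, q₋₂=1):
  k=0: a=7, p=7, q=1
  k=1: a=2, p=15, q=2
  k=2: a=3, p=52, q=7

52/7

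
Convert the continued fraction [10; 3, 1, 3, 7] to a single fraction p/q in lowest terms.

Using pₖ = aₖpₖ₋₁ + pₖ₋₂ and qₖ = aₖqₖ₋₁ + qₖ₋₂:
  k=0: a=10, p=10, q=1
  k=1: a=3, p=31, q=3
  k=2: a=1, p=41, q=4
  k=3: a=3, p=154, q=15
  k=4: a=7, p=1119, q=109

1119/109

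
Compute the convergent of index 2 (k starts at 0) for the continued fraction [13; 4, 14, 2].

Using pₖ = aₖpₖ₋₁ + pₖ₋₂, qₖ = aₖqₖ₋₁ + qₖ₋₂ (with p₋₁=1, p₋₂=0, q₋₁=0, q₋₂=1):
  k=0: a=13, p=13, q=1
  k=1: a=4, p=53, q=4
  k=2: a=14, p=755, q=57

755/57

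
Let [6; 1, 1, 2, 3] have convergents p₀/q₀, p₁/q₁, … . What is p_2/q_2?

Using pₖ = aₖpₖ₋₁ + pₖ₋₂, qₖ = aₖqₖ₋₁ + qₖ₋₂ (with p₋₁=1, p₋₂=0, q₋₁=0, q₋₂=1):
  k=0: a=6, p=6, q=1
  k=1: a=1, p=7, q=1
  k=2: a=1, p=13, q=2

13/2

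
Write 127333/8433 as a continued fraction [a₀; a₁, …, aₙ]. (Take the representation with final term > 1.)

127333 = 15×8433 + 838
8433 = 10×838 + 53
838 = 15×53 + 43
53 = 1×43 + 10
43 = 4×10 + 3
10 = 3×3 + 1
3 = 3×1 + 0  (stop)
So 127333/8433 = [15; 10, 15, 1, 4, 3, 3].

[15; 10, 15, 1, 4, 3, 3]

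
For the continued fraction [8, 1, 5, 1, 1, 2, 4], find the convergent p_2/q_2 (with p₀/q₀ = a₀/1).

Using pₖ = aₖpₖ₋₁ + pₖ₋₂, qₖ = aₖqₖ₋₁ + qₖ₋₂ (with p₋₁=1, p₋₂=0, q₋₁=0, q₋₂=1):
  k=0: a=8, p=8, q=1
  k=1: a=1, p=9, q=1
  k=2: a=5, p=53, q=6

53/6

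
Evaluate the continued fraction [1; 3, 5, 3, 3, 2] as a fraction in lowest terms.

511/389

Using pₖ = aₖpₖ₋₁ + pₖ₋₂ and qₖ = aₖqₖ₋₁ + qₖ₋₂:
  k=0: a=1, p=1, q=1
  k=1: a=3, p=4, q=3
  k=2: a=5, p=21, q=16
  k=3: a=3, p=67, q=51
  k=4: a=3, p=222, q=169
  k=5: a=2, p=511, q=389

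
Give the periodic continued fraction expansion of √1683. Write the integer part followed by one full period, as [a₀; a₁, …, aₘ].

[41; 41, 82]

a₀ = ⌊√1683⌋ = 41.
With m₀=0, d₀=1 and mₖ₊₁ = dₖaₖ − mₖ, dₖ₊₁ = (n − mₖ₊₁²)/dₖ, aₖ₊₁ = ⌊(a₀+mₖ₊₁)/dₖ₊₁⌋:
  k=1: m=41, d=2, a=41
  k=2: m=41, d=1, a=82
d=1 and a=2a₀=82 at k=2, so the next step gives (m, d) = (41, 2) again — its k=1 value — and the period has length 2.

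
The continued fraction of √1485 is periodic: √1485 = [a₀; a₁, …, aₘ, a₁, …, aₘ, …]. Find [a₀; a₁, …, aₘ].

a₀ = ⌊√1485⌋ = 38.
With m₀=0, d₀=1 and mₖ₊₁ = dₖaₖ − mₖ, dₖ₊₁ = (n − mₖ₊₁²)/dₖ, aₖ₊₁ = ⌊(a₀+mₖ₊₁)/dₖ₊₁⌋:
  k=1: m=38, d=41, a=1
  k=2: m=3, d=36, a=1
  k=3: m=33, d=11, a=6
  k=4: m=33, d=36, a=1
  k=5: m=3, d=41, a=1
  k=6: m=38, d=1, a=76
d=1 and a=2a₀=76 at k=6, so the next step gives (m, d) = (38, 41) again — its k=1 value — and the period has length 6.

[38; 1, 1, 6, 1, 1, 76]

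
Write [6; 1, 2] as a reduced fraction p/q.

Fold from the inside: start with 2/1.
  1 + 1/2 = 3/2
  6 + 2/3 = 20/3

20/3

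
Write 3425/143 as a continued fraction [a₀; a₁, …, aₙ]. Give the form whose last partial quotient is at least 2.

3425 = 23·143 + 136
143 = 1·136 + 7
136 = 19·7 + 3
7 = 2·3 + 1
3 = 3·1 + 0  (stop)
So 3425/143 = [23; 1, 19, 2, 3].

[23; 1, 19, 2, 3]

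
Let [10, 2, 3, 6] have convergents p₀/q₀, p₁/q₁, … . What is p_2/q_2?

Using pₖ = aₖpₖ₋₁ + pₖ₋₂, qₖ = aₖqₖ₋₁ + qₖ₋₂ (with p₋₁=1, p₋₂=0, q₋₁=0, q₋₂=1):
  k=0: a=10, p=10, q=1
  k=1: a=2, p=21, q=2
  k=2: a=3, p=73, q=7

73/7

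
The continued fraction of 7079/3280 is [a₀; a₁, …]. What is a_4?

1

7079 = 2·3280 + 519   →  a_0 = 2
3280 = 6·519 + 166   →  a_1 = 6
519 = 3·166 + 21   →  a_2 = 3
166 = 7·21 + 19   →  a_3 = 7
21 = 1·19 + 2   →  a_4 = 1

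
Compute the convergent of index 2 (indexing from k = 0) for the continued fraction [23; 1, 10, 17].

Using pₖ = aₖpₖ₋₁ + pₖ₋₂, qₖ = aₖqₖ₋₁ + qₖ₋₂ (with p₋₁=1, p₋₂=0, q₋₁=0, q₋₂=1):
  k=0: a=23, p=23, q=1
  k=1: a=1, p=24, q=1
  k=2: a=10, p=263, q=11

263/11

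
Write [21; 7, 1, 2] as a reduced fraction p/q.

Using pₖ = aₖpₖ₋₁ + pₖ₋₂ and qₖ = aₖqₖ₋₁ + qₖ₋₂:
  k=0: a=21, p=21, q=1
  k=1: a=7, p=148, q=7
  k=2: a=1, p=169, q=8
  k=3: a=2, p=486, q=23

486/23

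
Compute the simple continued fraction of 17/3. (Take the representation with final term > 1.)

17 = 5·3 + 2
3 = 1·2 + 1
2 = 2·1 + 0  (stop)
So 17/3 = [5; 1, 2].

[5; 1, 2]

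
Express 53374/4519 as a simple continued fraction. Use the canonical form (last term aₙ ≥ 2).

53374 = 11*4519 + 3665
4519 = 1*3665 + 854
3665 = 4*854 + 249
854 = 3*249 + 107
249 = 2*107 + 35
107 = 3*35 + 2
35 = 17*2 + 1
2 = 2*1 + 0  (stop)
So 53374/4519 = [11; 1, 4, 3, 2, 3, 17, 2].

[11; 1, 4, 3, 2, 3, 17, 2]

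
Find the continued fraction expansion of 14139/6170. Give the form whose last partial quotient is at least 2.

[2; 3, 2, 3, 18, 14]

14139 = 2×6170 + 1799
6170 = 3×1799 + 773
1799 = 2×773 + 253
773 = 3×253 + 14
253 = 18×14 + 1
14 = 14×1 + 0  (stop)
So 14139/6170 = [2; 3, 2, 3, 18, 14].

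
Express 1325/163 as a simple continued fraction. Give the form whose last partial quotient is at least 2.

1325 = 8×163 + 21
163 = 7×21 + 16
21 = 1×16 + 5
16 = 3×5 + 1
5 = 5×1 + 0  (stop)
So 1325/163 = [8; 7, 1, 3, 5].

[8; 7, 1, 3, 5]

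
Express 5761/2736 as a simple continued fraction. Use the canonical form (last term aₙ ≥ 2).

[2; 9, 2, 7, 9, 2]

5761 = 2*2736 + 289
2736 = 9*289 + 135
289 = 2*135 + 19
135 = 7*19 + 2
19 = 9*2 + 1
2 = 2*1 + 0  (stop)
So 5761/2736 = [2; 9, 2, 7, 9, 2].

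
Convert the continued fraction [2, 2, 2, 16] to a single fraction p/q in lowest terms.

197/82

Fold from the inside: start with 16/1.
  2 + 1/16 = 33/16
  2 + 16/33 = 82/33
  2 + 33/82 = 197/82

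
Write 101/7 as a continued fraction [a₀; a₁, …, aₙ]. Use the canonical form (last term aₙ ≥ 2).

[14; 2, 3]

101 = 14*7 + 3
7 = 2*3 + 1
3 = 3*1 + 0  (stop)
So 101/7 = [14; 2, 3].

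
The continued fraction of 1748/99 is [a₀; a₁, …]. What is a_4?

1748 = 17·99 + 65   →  a_0 = 17
99 = 1·65 + 34   →  a_1 = 1
65 = 1·34 + 31   →  a_2 = 1
34 = 1·31 + 3   →  a_3 = 1
31 = 10·3 + 1   →  a_4 = 10

10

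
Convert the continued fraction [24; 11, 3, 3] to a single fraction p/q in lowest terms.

2722/113

Fold from the inside: start with 3/1.
  3 + 1/3 = 10/3
  11 + 3/10 = 113/10
  24 + 10/113 = 2722/113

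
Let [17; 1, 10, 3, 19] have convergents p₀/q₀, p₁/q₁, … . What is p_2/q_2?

Using pₖ = aₖpₖ₋₁ + pₖ₋₂, qₖ = aₖqₖ₋₁ + qₖ₋₂ (with p₋₁=1, p₋₂=0, q₋₁=0, q₋₂=1):
  k=0: a=17, p=17, q=1
  k=1: a=1, p=18, q=1
  k=2: a=10, p=197, q=11

197/11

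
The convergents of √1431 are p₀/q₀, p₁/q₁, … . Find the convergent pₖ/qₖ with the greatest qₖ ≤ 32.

1097/29

√1431 = [37; 1, 4, 1, 4, 1, 74, …] (period length 6).
Convergents:
  p_0/q_0 = 37/1
  p_1/q_1 = 38/1
  p_2/q_2 = 189/5
  p_3/q_3 = 227/6
  p_4/q_4 = 1097/29
  p_5/q_5 = 1324/35
q_4 = 29 ≤ 32 < 35 = q_5, so the answer is 1097/29.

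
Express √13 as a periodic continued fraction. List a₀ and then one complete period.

a₀ = ⌊√13⌋ = 3.

[3; 1, 1, 1, 1, 6]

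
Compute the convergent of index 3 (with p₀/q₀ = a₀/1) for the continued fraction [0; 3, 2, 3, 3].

Using pₖ = aₖpₖ₋₁ + pₖ₋₂, qₖ = aₖqₖ₋₁ + qₖ₋₂ (with p₋₁=1, p₋₂=0, q₋₁=0, q₋₂=1):
  k=0: a=0, p=0, q=1
  k=1: a=3, p=1, q=3
  k=2: a=2, p=2, q=7
  k=3: a=3, p=7, q=24

7/24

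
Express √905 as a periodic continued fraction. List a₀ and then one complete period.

a₀ = ⌊√905⌋ = 30.

[30; 12, 60]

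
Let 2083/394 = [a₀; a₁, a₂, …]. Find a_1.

3

2083 = 5·394 + 113   →  a_0 = 5
394 = 3·113 + 55   →  a_1 = 3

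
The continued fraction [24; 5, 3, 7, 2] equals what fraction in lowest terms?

Using pₖ = aₖpₖ₋₁ + pₖ₋₂ and qₖ = aₖqₖ₋₁ + qₖ₋₂:
  k=0: a=24, p=24, q=1
  k=1: a=5, p=121, q=5
  k=2: a=3, p=387, q=16
  k=3: a=7, p=2830, q=117
  k=4: a=2, p=6047, q=250

6047/250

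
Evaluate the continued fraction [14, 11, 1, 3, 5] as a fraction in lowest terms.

Fold from the inside: start with 5/1.
  3 + 1/5 = 16/5
  1 + 5/16 = 21/16
  11 + 16/21 = 247/21
  14 + 21/247 = 3479/247

3479/247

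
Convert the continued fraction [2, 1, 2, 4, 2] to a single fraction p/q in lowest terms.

Using pₖ = aₖpₖ₋₁ + pₖ₋₂ and qₖ = aₖqₖ₋₁ + qₖ₋₂:
  k=0: a=2, p=2, q=1
  k=1: a=1, p=3, q=1
  k=2: a=2, p=8, q=3
  k=3: a=4, p=35, q=13
  k=4: a=2, p=78, q=29

78/29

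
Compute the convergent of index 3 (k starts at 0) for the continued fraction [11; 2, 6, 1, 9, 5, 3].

Using pₖ = aₖpₖ₋₁ + pₖ₋₂, qₖ = aₖqₖ₋₁ + qₖ₋₂ (with p₋₁=1, p₋₂=0, q₋₁=0, q₋₂=1):
  k=0: a=11, p=11, q=1
  k=1: a=2, p=23, q=2
  k=2: a=6, p=149, q=13
  k=3: a=1, p=172, q=15

172/15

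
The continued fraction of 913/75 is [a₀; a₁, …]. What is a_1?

5

913 = 12·75 + 13   →  a_0 = 12
75 = 5·13 + 10   →  a_1 = 5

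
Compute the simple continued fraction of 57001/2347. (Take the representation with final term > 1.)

[24; 3, 2, 19, 3, 2, 2]

57001 = 24×2347 + 673
2347 = 3×673 + 328
673 = 2×328 + 17
328 = 19×17 + 5
17 = 3×5 + 2
5 = 2×2 + 1
2 = 2×1 + 0  (stop)
So 57001/2347 = [24; 3, 2, 19, 3, 2, 2].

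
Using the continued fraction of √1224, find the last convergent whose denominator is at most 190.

√1224 = [34; 1, 68, …] (period length 2).
Convergents:
  p_0/q_0 = 34/1
  p_1/q_1 = 35/1
  p_2/q_2 = 2414/69
  p_3/q_3 = 2449/70
  p_4/q_4 = 168946/4829
q_3 = 70 ≤ 190 < 4829 = q_4, so the answer is 2449/70.

2449/70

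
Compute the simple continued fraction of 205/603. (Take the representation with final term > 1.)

[0; 2, 1, 16, 12]

205 = 0×603 + 205
603 = 2×205 + 193
205 = 1×193 + 12
193 = 16×12 + 1
12 = 12×1 + 0  (stop)
So 205/603 = [0; 2, 1, 16, 12].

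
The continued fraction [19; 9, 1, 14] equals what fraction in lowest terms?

Using pₖ = aₖpₖ₋₁ + pₖ₋₂ and qₖ = aₖqₖ₋₁ + qₖ₋₂:
  k=0: a=19, p=19, q=1
  k=1: a=9, p=172, q=9
  k=2: a=1, p=191, q=10
  k=3: a=14, p=2846, q=149

2846/149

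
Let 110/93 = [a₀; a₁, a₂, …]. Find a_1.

110 = 1·93 + 17   →  a_0 = 1
93 = 5·17 + 8   →  a_1 = 5

5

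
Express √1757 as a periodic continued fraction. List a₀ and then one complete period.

[41; 1, 10, 1, 82]

a₀ = ⌊√1757⌋ = 41.
With m₀=0, d₀=1 and mₖ₊₁ = dₖaₖ − mₖ, dₖ₊₁ = (n − mₖ₊₁²)/dₖ, aₖ₊₁ = ⌊(a₀+mₖ₊₁)/dₖ₊₁⌋:
  k=1: m=41, d=76, a=1
  k=2: m=35, d=7, a=10
  k=3: m=35, d=76, a=1
  k=4: m=41, d=1, a=82
d=1 and a=2a₀=82 at k=4, so the next step gives (m, d) = (41, 76) again — its k=1 value — and the period has length 4.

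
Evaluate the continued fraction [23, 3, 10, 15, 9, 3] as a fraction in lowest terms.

Using pₖ = aₖpₖ₋₁ + pₖ₋₂ and qₖ = aₖqₖ₋₁ + qₖ₋₂:
  k=0: a=23, p=23, q=1
  k=1: a=3, p=70, q=3
  k=2: a=10, p=723, q=31
  k=3: a=15, p=10915, q=468
  k=4: a=9, p=98958, q=4243
  k=5: a=3, p=307789, q=13197

307789/13197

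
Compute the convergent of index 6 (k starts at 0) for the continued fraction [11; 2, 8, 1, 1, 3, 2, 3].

Using pₖ = aₖpₖ₋₁ + pₖ₋₂, qₖ = aₖqₖ₋₁ + qₖ₋₂ (with p₋₁=1, p₋₂=0, q₋₁=0, q₋₂=1):
  k=0: a=11, p=11, q=1
  k=1: a=2, p=23, q=2
  k=2: a=8, p=195, q=17
  k=3: a=1, p=218, q=19
  k=4: a=1, p=413, q=36
  k=5: a=3, p=1457, q=127
  k=6: a=2, p=3327, q=290

3327/290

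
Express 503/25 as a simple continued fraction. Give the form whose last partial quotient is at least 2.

[20; 8, 3]

503 = 20*25 + 3
25 = 8*3 + 1
3 = 3*1 + 0  (stop)
So 503/25 = [20; 8, 3].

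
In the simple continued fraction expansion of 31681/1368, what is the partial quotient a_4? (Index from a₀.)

31681 = 23·1368 + 217   →  a_0 = 23
1368 = 6·217 + 66   →  a_1 = 6
217 = 3·66 + 19   →  a_2 = 3
66 = 3·19 + 9   →  a_3 = 3
19 = 2·9 + 1   →  a_4 = 2

2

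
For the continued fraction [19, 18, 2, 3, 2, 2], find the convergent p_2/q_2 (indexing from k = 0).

Using pₖ = aₖpₖ₋₁ + pₖ₋₂, qₖ = aₖqₖ₋₁ + qₖ₋₂ (with p₋₁=1, p₋₂=0, q₋₁=0, q₋₂=1):
  k=0: a=19, p=19, q=1
  k=1: a=18, p=343, q=18
  k=2: a=2, p=705, q=37

705/37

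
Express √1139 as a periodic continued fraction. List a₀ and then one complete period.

a₀ = ⌊√1139⌋ = 33.
With m₀=0, d₀=1 and mₖ₊₁ = dₖaₖ − mₖ, dₖ₊₁ = (n − mₖ₊₁²)/dₖ, aₖ₊₁ = ⌊(a₀+mₖ₊₁)/dₖ₊₁⌋:
  k=1: m=33, d=50, a=1
  k=2: m=17, d=17, a=2
  k=3: m=17, d=50, a=1
  k=4: m=33, d=1, a=66
d=1 and a=2a₀=66 at k=4, so the next step gives (m, d) = (33, 50) again — its k=1 value — and the period has length 4.

[33; 1, 2, 1, 66]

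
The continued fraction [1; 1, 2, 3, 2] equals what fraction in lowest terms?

39/23

Fold from the inside: start with 2/1.
  3 + 1/2 = 7/2
  2 + 2/7 = 16/7
  1 + 7/16 = 23/16
  1 + 16/23 = 39/23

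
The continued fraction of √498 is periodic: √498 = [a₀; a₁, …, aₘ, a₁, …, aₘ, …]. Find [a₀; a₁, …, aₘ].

a₀ = ⌊√498⌋ = 22.

[22; 3, 6, 22, 6, 3, 44]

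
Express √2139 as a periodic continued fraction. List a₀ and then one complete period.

[46; 4, 92]

a₀ = ⌊√2139⌋ = 46.
With m₀=0, d₀=1 and mₖ₊₁ = dₖaₖ − mₖ, dₖ₊₁ = (n − mₖ₊₁²)/dₖ, aₖ₊₁ = ⌊(a₀+mₖ₊₁)/dₖ₊₁⌋:
  k=1: m=46, d=23, a=4
  k=2: m=46, d=1, a=92
d=1 and a=2a₀=92 at k=2, so the next step gives (m, d) = (46, 23) again — its k=1 value — and the period has length 2.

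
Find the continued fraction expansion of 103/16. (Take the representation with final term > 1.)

[6; 2, 3, 2]

103 = 6·16 + 7
16 = 2·7 + 2
7 = 3·2 + 1
2 = 2·1 + 0  (stop)
So 103/16 = [6; 2, 3, 2].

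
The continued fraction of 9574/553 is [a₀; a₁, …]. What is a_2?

5

9574 = 17·553 + 173   →  a_0 = 17
553 = 3·173 + 34   →  a_1 = 3
173 = 5·34 + 3   →  a_2 = 5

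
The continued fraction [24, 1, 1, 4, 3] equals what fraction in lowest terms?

712/29

Fold from the inside: start with 3/1.
  4 + 1/3 = 13/3
  1 + 3/13 = 16/13
  1 + 13/16 = 29/16
  24 + 16/29 = 712/29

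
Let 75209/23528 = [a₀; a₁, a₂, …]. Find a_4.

10

75209 = 3·23528 + 4625   →  a_0 = 3
23528 = 5·4625 + 403   →  a_1 = 5
4625 = 11·403 + 192   →  a_2 = 11
403 = 2·192 + 19   →  a_3 = 2
192 = 10·19 + 2   →  a_4 = 10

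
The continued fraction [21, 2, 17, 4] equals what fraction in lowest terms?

Using pₖ = aₖpₖ₋₁ + pₖ₋₂ and qₖ = aₖqₖ₋₁ + qₖ₋₂:
  k=0: a=21, p=21, q=1
  k=1: a=2, p=43, q=2
  k=2: a=17, p=752, q=35
  k=3: a=4, p=3051, q=142

3051/142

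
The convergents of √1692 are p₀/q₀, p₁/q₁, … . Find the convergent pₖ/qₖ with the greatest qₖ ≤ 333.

4607/112

√1692 = [41; 7, 2, 7, 82, …] (period length 4).
Convergents:
  p_0/q_0 = 41/1
  p_1/q_1 = 288/7
  p_2/q_2 = 617/15
  p_3/q_3 = 4607/112
  p_4/q_4 = 378391/9199
q_3 = 112 ≤ 333 < 9199 = q_4, so the answer is 4607/112.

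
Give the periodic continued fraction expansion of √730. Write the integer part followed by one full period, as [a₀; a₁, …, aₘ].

a₀ = ⌊√730⌋ = 27.
With m₀=0, d₀=1 and mₖ₊₁ = dₖaₖ − mₖ, dₖ₊₁ = (n − mₖ₊₁²)/dₖ, aₖ₊₁ = ⌊(a₀+mₖ₊₁)/dₖ₊₁⌋:
  k=1: m=27, d=1, a=54
d=1 and a=2a₀=54 at k=1, so the next step gives (m, d) = (27, 1) again — its k=1 value — and the period has length 1.

[27; 54]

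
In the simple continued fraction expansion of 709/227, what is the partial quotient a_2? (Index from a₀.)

709 = 3·227 + 28   →  a_0 = 3
227 = 8·28 + 3   →  a_1 = 8
28 = 9·3 + 1   →  a_2 = 9

9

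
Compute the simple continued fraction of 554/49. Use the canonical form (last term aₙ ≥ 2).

554 = 11*49 + 15
49 = 3*15 + 4
15 = 3*4 + 3
4 = 1*3 + 1
3 = 3*1 + 0  (stop)
So 554/49 = [11; 3, 3, 1, 3].

[11; 3, 3, 1, 3]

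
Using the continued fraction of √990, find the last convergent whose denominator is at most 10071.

110943/3526

√990 = [31; 2, 6, 2, 62, …] (period length 4).
Convergents:
  p_0/q_0 = 31/1
  p_1/q_1 = 63/2
  p_2/q_2 = 409/13
  p_3/q_3 = 881/28
  p_4/q_4 = 55031/1749
  p_5/q_5 = 110943/3526
  p_6/q_6 = 720689/22905
q_5 = 3526 ≤ 10071 < 22905 = q_6, so the answer is 110943/3526.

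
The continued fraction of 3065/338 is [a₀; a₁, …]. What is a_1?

3065 = 9·338 + 23   →  a_0 = 9
338 = 14·23 + 16   →  a_1 = 14

14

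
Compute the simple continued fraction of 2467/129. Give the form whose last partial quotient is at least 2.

[19; 8, 16]

2467 = 19×129 + 16
129 = 8×16 + 1
16 = 16×1 + 0  (stop)
So 2467/129 = [19; 8, 16].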